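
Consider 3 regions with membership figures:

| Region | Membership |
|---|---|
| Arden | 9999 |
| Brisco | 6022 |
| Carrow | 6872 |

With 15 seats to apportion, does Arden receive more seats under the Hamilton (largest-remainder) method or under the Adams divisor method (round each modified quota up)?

Hamilton: Arden 7, Brisco 4, Carrow 4.
Adams: Arden 6, Brisco 4, Carrow 5.
Arden gets 7 under Hamilton and 6 under Adams.

Hamilton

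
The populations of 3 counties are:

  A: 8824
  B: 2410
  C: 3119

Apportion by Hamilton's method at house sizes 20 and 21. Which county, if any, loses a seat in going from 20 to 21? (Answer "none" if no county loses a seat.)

B

At 20 seats: A 12, B 4, C 4.
At 21 seats: A 13, B 3, C 5.
B drops from 4 to 3.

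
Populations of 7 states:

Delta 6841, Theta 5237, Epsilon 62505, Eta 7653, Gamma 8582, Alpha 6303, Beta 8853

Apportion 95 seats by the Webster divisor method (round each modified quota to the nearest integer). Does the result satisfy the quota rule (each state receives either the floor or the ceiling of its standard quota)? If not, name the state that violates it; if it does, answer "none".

Standard quotas: Delta 6.133, Theta 4.695, Epsilon 56.032, Eta 6.861, Gamma 7.693, Alpha 5.650, Beta 7.936.
Webster allocation: Delta 6, Theta 5, Epsilon 55, Eta 7, Gamma 8, Alpha 6, Beta 8.
Epsilon has quota 56.032 (lower 56, upper 57) but receives 55 — outside the quota interval.

Epsilon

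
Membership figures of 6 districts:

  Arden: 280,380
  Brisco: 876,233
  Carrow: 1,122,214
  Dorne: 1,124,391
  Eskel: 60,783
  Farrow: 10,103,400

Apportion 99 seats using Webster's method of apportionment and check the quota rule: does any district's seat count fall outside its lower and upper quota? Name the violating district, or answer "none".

Farrow

Standard quotas: Arden 2.046, Brisco 6.394, Carrow 8.189, Dorne 8.205, Eskel 0.444, Farrow 73.724.
Webster allocation: Arden 2, Brisco 6, Carrow 8, Dorne 8, Eskel 0, Farrow 75.
Farrow has quota 73.724 (lower 73, upper 74) but receives 75 — outside the quota interval.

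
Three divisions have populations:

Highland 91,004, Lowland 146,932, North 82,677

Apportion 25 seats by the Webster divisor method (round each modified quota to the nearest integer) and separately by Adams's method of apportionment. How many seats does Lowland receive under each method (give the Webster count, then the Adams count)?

12 and 11

Webster: Highland 7, Lowland 12, North 6.
Adams: Highland 7, Lowland 11, North 7.
Lowland gets 12 under Webster and 11 under Adams.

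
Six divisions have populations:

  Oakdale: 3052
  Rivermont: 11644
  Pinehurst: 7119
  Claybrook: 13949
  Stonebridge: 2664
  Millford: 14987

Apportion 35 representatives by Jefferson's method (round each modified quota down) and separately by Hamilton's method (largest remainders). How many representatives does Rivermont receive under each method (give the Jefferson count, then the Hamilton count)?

8 and 7

Jefferson: Oakdale 2, Rivermont 8, Pinehurst 5, Claybrook 9, Stonebridge 1, Millford 10.
Hamilton: Oakdale 2, Rivermont 7, Pinehurst 5, Claybrook 9, Stonebridge 2, Millford 10.
Rivermont gets 8 under Jefferson and 7 under Hamilton.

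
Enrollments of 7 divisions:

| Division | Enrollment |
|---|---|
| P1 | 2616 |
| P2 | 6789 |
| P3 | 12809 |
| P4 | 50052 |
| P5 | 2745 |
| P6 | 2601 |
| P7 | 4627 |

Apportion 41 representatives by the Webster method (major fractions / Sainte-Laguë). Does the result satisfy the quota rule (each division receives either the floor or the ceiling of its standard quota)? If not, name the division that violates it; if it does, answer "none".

P4

Standard quotas: P1 1.304, P2 3.385, P3 6.386, P4 24.953, P5 1.369, P6 1.297, P7 2.307.
Webster allocation: P1 1, P2 3, P3 7, P4 26, P5 1, P6 1, P7 2.
P4 has quota 24.953 (lower 24, upper 25) but receives 26 — outside the quota interval.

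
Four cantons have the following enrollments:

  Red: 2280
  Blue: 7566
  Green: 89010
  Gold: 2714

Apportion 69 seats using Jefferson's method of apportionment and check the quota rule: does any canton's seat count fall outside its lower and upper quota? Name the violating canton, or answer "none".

Standard quotas: Red 1.549, Blue 5.140, Green 60.468, Gold 1.844.
Jefferson allocation: Red 1, Blue 5, Green 62, Gold 1.
Green has quota 60.468 (lower 60, upper 61) but receives 62 — outside the quota interval.

Green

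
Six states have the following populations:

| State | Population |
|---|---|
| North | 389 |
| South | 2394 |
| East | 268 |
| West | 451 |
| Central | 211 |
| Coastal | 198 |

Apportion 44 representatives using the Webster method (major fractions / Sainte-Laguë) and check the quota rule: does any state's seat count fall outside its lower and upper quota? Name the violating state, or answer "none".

Standard quotas: North 4.376, South 26.933, East 3.015, West 5.074, Central 2.374, Coastal 2.228.
Webster allocation: North 4, South 28, East 3, West 5, Central 2, Coastal 2.
South has quota 26.933 (lower 26, upper 27) but receives 28 — outside the quota interval.

South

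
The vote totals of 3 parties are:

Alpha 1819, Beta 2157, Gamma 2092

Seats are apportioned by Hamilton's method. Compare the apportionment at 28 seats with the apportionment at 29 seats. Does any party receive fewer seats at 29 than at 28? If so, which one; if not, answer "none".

none

At 28 seats: Alpha 8, Beta 10, Gamma 10.
At 29 seats: Alpha 9, Beta 10, Gamma 10.
No party's allocation decreased.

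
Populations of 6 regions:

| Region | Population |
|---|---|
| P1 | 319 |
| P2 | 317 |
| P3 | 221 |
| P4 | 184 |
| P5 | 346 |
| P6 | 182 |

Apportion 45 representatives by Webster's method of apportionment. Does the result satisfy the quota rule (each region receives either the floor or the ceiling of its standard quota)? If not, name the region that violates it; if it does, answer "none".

Standard quotas: P1 9.149, P2 9.092, P3 6.338, P4 5.277, P5 9.924, P6 5.220.
Webster allocation: P1 9, P2 9, P3 7, P4 5, P5 10, P6 5.
Every allocation lies between the lower and upper quota.

none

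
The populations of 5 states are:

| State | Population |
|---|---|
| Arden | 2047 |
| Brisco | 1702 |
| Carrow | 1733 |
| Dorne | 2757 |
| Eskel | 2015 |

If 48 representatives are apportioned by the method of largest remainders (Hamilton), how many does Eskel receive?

The standard divisor is 10254/48 ≈ 213.625.
Standard quotas: Arden 9.582, Brisco 7.967, Carrow 8.112, Dorne 12.906, Eskel 9.432.
Lower quotas: Arden 9, Brisco 7, Carrow 8, Dorne 12, Eskel 9 (sum 45, leaving 3 seats).
Remainders in descending order: Brisco 0.967, Dorne 0.906, Arden 0.582, Eskel 0.432, Carrow 0.112.
The surplus seats go to Brisco, Dorne, Arden.
Eskel receives 9.

9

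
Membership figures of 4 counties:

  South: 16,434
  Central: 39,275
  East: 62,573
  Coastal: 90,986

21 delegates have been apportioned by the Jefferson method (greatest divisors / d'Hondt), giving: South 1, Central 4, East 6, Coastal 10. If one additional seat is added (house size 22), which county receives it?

East

Priority for the next seat is population ÷ (current seats + 1).
Priorities: South 8217.000, Central 7855.000, East 8939.000, Coastal 8271.455.
Highest priority: East.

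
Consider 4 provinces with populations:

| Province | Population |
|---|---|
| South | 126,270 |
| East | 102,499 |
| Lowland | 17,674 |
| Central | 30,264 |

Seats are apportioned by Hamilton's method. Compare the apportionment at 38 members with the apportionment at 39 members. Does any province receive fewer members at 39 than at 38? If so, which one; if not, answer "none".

At 38 seats: South 17, East 14, Lowland 3, Central 4.
At 39 seats: South 18, East 14, Lowland 3, Central 4.
No province's allocation decreased.

none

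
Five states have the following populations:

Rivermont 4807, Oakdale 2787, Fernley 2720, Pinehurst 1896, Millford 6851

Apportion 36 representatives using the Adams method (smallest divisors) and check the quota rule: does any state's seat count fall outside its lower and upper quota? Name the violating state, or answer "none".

Standard quotas: Rivermont 9.079, Oakdale 5.264, Fernley 5.137, Pinehurst 3.581, Millford 12.939.
Adams allocation: Rivermont 9, Oakdale 5, Fernley 5, Pinehurst 4, Millford 13.
Every allocation lies between the lower and upper quota.

none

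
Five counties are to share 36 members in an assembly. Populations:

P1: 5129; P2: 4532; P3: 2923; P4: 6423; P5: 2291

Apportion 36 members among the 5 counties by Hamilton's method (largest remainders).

P1: 9; P2: 7; P3: 5; P4: 11; P5: 4

Standard divisor: 21298 ÷ 36 ≈ 591.611.
Standard quotas: P1 8.6695, P2 7.6604, P3 4.9407, P4 10.8568, P5 3.8725.
Lower quotas: P1 8, P2 7, P3 4, P4 10, P5 3 (sum 32, leaving 4 seats).
Remainders in descending order: P3 0.9407, P5 0.8725, P4 0.8568, P1 0.6695, P2 0.6604.
The surplus seats go to P3, P5, P4, P1.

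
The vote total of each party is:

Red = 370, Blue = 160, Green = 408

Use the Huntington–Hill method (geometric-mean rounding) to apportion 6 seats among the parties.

With divisor 159: modified quotas Red 2.327, Blue 1.006, Green 2.566.
Geometric-mean thresholds: Red √(2·3)=2.449, Blue √(1·2)=1.414, Green √(2·3)=2.449.
Each quota rounded against its threshold gives Red 2, Blue 1, Green 3 (total 6).

Red=2, Blue=1, Green=3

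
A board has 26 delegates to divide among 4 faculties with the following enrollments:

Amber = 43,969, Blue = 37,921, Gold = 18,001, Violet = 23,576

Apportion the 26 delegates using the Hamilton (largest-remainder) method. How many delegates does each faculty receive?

Total 123467; standard divisor 123467/26 ≈ 4748.731.
Standard quotas: Amber 9.2591, Blue 7.9855, Gold 3.7907, Violet 4.9647.
Lower quotas: Amber 9, Blue 7, Gold 3, Violet 4 (sum 23, leaving 3 seats).
Remainders in descending order: Blue 0.9855, Violet 0.9647, Gold 0.7907, Amber 0.2591.
The surplus seats go to Blue, Violet, Gold.

Amber: 9, Blue: 8, Gold: 4, Violet: 5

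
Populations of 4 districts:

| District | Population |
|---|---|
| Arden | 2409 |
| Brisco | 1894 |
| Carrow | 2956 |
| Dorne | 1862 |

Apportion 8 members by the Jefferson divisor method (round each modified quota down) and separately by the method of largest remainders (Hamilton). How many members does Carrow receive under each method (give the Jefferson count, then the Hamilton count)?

Jefferson: Arden 2, Brisco 2, Carrow 3, Dorne 1.
Hamilton: Arden 2, Brisco 2, Carrow 2, Dorne 2.
Carrow gets 3 under Jefferson and 2 under Hamilton.

3 and 2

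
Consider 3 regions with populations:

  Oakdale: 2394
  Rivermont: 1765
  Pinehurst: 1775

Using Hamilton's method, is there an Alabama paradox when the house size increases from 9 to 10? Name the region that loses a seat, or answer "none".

none

At 9 seats: Oakdale 3, Rivermont 3, Pinehurst 3.
At 10 seats: Oakdale 4, Rivermont 3, Pinehurst 3.
No region's allocation decreased.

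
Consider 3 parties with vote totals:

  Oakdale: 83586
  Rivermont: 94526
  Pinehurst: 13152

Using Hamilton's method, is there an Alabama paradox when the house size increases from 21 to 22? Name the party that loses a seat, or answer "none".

At 21 seats: Oakdale 9, Rivermont 10, Pinehurst 2.
At 22 seats: Oakdale 10, Rivermont 11, Pinehurst 1.
Pinehurst drops from 2 to 1.

Pinehurst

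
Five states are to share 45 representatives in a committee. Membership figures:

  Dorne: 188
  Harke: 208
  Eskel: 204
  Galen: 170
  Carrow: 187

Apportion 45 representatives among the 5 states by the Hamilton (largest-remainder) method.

Dorne 9, Harke 10, Eskel 9, Galen 8, Carrow 9

Total 957; standard divisor 957/45 ≈ 21.267.
Standard quotas: Dorne 8.840, Harke 9.781, Eskel 9.592, Galen 7.994, Carrow 8.793.
Lower quotas: Dorne 8, Harke 9, Eskel 9, Galen 7, Carrow 8 (sum 41, leaving 4 seats).
Remainders in descending order: Galen 0.994, Dorne 0.840, Carrow 0.793, Harke 0.781, Eskel 0.592.
Largest remainders: Galen, Dorne, Carrow, Harke receive the extra seats.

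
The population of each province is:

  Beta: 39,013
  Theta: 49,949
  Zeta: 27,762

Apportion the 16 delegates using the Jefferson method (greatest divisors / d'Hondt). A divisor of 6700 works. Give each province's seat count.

Beta=5, Theta=7, Zeta=4

With modified divisor 6700: modified quotas Beta 5.823, Theta 7.455, Zeta 4.144.
Rounding down: Beta 5, Theta 7, Zeta 4 (total 16).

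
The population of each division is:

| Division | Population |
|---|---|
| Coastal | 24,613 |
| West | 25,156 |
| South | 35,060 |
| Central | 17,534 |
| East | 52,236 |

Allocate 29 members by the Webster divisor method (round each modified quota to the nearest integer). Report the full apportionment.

Coastal: 5, West: 5, South: 6, Central: 3, East: 10

Standard divisor 154599/29 ≈ 5331; standard quotas: Coastal 4.617, West 4.719, South 6.577, Central 3.289, East 9.799.
Rounding to the nearest integer gives 5, 5, 7, 3, 10 = 30 seats, so the divisor must be adjusted.
With modified divisor 5430: modified quotas Coastal 4.533, West 4.633, South 6.457, Central 3.229, East 9.620.
Rounding to the nearest integer: Coastal 5, West 5, South 6, Central 3, East 10 (total 29).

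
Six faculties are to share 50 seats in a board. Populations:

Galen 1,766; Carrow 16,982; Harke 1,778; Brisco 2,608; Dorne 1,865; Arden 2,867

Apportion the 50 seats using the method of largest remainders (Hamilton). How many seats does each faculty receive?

Galen: 3, Carrow: 31, Harke: 3, Brisco: 5, Dorne: 3, Arden: 5

The standard divisor is 27866/50 ≈ 557.32.
Standard quotas: Galen 3.1687, Carrow 30.4708, Harke 3.1903, Brisco 4.6795, Dorne 3.3464, Arden 5.1443.
Lower quotas: Galen 3, Carrow 30, Harke 3, Brisco 4, Dorne 3, Arden 5 (sum 48, leaving 2 seats).
Remainders in descending order: Brisco 0.6795, Carrow 0.4708, Dorne 0.3464, Harke 0.1903, Galen 0.1687, Arden 0.1443.
Largest remainders: Brisco, Carrow receive the extra seats.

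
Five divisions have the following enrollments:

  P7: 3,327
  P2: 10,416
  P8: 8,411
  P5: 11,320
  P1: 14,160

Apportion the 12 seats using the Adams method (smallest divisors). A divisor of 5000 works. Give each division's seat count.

P7 1; P2 3; P8 2; P5 3; P1 3

With modified divisor 5000: modified quotas P7 0.665, P2 2.083, P8 1.682, P5 2.264, P1 2.832.
Rounding up: P7 1, P2 3, P8 2, P5 3, P1 3 (total 12).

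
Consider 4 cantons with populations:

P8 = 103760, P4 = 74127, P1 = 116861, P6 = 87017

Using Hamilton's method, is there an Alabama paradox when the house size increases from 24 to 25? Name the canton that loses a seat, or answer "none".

none

At 24 seats: P8 7, P4 5, P1 7, P6 5.
At 25 seats: P8 7, P4 5, P1 7, P6 6.
No canton's allocation decreased.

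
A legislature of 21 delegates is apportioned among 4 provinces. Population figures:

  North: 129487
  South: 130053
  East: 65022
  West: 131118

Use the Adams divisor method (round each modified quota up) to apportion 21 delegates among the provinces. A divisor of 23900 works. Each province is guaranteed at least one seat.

With modified divisor 23900: modified quotas North 5.418, South 5.442, East 2.721, West 5.486.
Rounding up: North 6, South 6, East 3, West 6 (total 21).

North 6, South 6, East 3, West 6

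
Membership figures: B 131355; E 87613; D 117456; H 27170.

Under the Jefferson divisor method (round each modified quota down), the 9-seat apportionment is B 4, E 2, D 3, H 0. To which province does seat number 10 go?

D

Priority for the next seat is population ÷ (current seats + 1).
Priorities: B 26271.000, E 29204.333, D 29364.000, H 27170.000.
Highest priority: D.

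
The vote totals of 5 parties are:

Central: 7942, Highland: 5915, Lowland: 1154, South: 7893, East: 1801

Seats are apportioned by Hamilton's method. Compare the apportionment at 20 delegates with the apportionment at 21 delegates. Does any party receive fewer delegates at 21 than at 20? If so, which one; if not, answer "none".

East

At 20 seats: Central 6, Highland 5, Lowland 1, South 6, East 2.
At 21 seats: Central 7, Highland 5, Lowland 1, South 7, East 1.
East drops from 2 to 1.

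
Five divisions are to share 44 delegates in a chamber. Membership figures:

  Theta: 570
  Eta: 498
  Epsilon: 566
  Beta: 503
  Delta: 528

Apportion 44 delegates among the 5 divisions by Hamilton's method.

Standard divisor: 2665 ÷ 44 ≈ 60.568.
Standard quotas: Theta 9.411, Eta 8.222, Epsilon 9.345, Beta 8.305, Delta 8.717.
Lower quotas: Theta 9, Eta 8, Epsilon 9, Beta 8, Delta 8 (sum 42, leaving 2 seats).
Remainders in descending order: Delta 0.717, Theta 0.411, Epsilon 0.345, Beta 0.305, Eta 0.222.
Largest remainders: Delta, Theta receive the extra seats.

Theta=10, Eta=8, Epsilon=9, Beta=8, Delta=9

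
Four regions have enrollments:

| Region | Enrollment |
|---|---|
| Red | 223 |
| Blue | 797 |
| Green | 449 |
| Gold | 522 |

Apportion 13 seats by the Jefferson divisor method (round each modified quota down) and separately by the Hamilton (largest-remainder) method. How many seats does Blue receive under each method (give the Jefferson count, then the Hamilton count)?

Jefferson: Red 1, Blue 6, Green 3, Gold 3.
Hamilton: Red 2, Blue 5, Green 3, Gold 3.
Blue gets 6 under Jefferson and 5 under Hamilton.

6 and 5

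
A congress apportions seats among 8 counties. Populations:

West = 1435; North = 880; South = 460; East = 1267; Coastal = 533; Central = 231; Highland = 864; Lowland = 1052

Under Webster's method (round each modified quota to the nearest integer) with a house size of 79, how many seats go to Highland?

Standard divisor 6722/79 ≈ 85.089; standard quotas: West 16.865, North 10.342, South 5.406, East 14.890, Coastal 6.264, Central 2.715, Highland 10.154, Lowland 12.364.
Rounding to the nearest integer gives 17, 10, 5, 15, 6, 3, 10, 12 = 78 seats, so the divisor must be adjusted.
With modified divisor 84: modified quotas West 17.083, North 10.476, South 5.476, East 15.083, Coastal 6.345, Central 2.750, Highland 10.286, Lowland 12.524.
Rounding to the nearest integer: West 17, North 10, South 5, East 15, Coastal 6, Central 3, Highland 10, Lowland 13 (total 79).
Highland receives 10.

10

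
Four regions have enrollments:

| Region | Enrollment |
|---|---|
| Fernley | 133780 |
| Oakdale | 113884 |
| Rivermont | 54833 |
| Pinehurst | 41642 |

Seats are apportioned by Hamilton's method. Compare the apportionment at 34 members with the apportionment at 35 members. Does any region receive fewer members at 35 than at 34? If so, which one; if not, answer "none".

Rivermont

At 34 seats: Fernley 13, Oakdale 11, Rivermont 6, Pinehurst 4.
At 35 seats: Fernley 14, Oakdale 12, Rivermont 5, Pinehurst 4.
Rivermont drops from 6 to 5.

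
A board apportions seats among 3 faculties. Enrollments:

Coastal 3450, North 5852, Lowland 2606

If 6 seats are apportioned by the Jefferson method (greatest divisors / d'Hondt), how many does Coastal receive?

2

Standard divisor 11908/6 ≈ 1984.667; standard quotas: Coastal 1.738, North 2.949, Lowland 1.313.
Rounding down gives 1, 2, 1 = 4 seats, so the divisor must be adjusted.
With modified divisor 1600: modified quotas Coastal 2.156, North 3.658, Lowland 1.629.
Rounding down: Coastal 2, North 3, Lowland 1 (total 6).
Coastal receives 2.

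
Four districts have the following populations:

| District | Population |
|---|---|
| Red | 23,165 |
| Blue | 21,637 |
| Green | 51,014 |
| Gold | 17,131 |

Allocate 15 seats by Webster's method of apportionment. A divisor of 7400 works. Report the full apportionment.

Red=3, Blue=3, Green=7, Gold=2

With modified divisor 7400: modified quotas Red 3.130, Blue 2.924, Green 6.894, Gold 2.315.
Rounding to the nearest integer: Red 3, Blue 3, Green 7, Gold 2 (total 15).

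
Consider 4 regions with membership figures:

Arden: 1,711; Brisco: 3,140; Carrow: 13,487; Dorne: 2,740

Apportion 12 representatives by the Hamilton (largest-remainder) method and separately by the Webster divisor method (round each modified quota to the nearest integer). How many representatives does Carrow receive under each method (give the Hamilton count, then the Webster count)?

Hamilton: Arden 1, Brisco 2, Carrow 8, Dorne 1.
Webster: Arden 1, Brisco 2, Carrow 7, Dorne 2.
Carrow gets 8 under Hamilton and 7 under Webster.

8 and 7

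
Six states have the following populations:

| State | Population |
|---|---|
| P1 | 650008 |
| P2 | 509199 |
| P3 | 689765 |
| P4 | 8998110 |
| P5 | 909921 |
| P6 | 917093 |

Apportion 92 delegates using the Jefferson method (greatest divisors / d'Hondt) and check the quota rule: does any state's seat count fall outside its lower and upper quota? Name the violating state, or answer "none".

Standard quotas: P1 4.718, P2 3.696, P3 5.007, P4 65.316, P5 6.605, P6 6.657.
Jefferson allocation: P1 4, P2 3, P3 5, P4 68, P5 6, P6 6.
P4 has quota 65.316 (lower 65, upper 66) but receives 68 — outside the quota interval.

P4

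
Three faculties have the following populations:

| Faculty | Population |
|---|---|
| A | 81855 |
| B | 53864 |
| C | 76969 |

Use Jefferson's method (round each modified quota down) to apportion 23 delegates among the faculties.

Standard divisor 212688/23 ≈ 9247.304; standard quotas: A 8.852, B 5.825, C 8.323.
Rounding down gives 8, 5, 8 = 21 seats, so the divisor must be adjusted.
With modified divisor 8800: modified quotas A 9.302, B 6.121, C 8.746.
Rounding down: A 9, B 6, C 8 (total 23).

A: 9; B: 6; C: 8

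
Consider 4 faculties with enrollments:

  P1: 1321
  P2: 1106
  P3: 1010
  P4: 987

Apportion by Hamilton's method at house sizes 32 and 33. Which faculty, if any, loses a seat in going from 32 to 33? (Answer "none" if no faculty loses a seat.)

none

At 32 seats: P1 10, P2 8, P3 7, P4 7.
At 33 seats: P1 10, P2 8, P3 8, P4 7.
No faculty's allocation decreased.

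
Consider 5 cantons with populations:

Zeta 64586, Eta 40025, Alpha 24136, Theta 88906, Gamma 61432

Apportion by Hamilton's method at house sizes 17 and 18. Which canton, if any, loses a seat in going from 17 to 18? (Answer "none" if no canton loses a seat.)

At 17 seats: Zeta 4, Eta 2, Alpha 2, Theta 5, Gamma 4.
At 18 seats: Zeta 4, Eta 3, Alpha 1, Theta 6, Gamma 4.
Alpha drops from 2 to 1.

Alpha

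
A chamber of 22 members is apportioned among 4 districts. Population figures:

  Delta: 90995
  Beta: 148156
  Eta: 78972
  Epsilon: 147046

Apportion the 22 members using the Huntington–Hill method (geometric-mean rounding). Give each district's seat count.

With divisor 21518: modified quotas Delta 4.229, Beta 6.885, Eta 3.670, Epsilon 6.834.
Geometric-mean thresholds: Delta √(4·5)=4.472, Beta √(6·7)=6.481, Eta √(3·4)=3.464, Epsilon √(6·7)=6.481.
Each quota rounded against its threshold gives Delta 4, Beta 7, Eta 4, Epsilon 7 (total 22).

Delta: 4, Beta: 7, Eta: 4, Epsilon: 7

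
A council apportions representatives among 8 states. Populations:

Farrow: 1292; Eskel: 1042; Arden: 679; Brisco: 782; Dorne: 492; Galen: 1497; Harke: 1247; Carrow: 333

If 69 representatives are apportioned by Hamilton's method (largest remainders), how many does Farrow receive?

12

The standard divisor is 7364/69 ≈ 106.725.
Standard quotas: Farrow 12.106, Eskel 9.763, Arden 6.362, Brisco 7.327, Dorne 4.610, Galen 14.027, Harke 11.684, Carrow 3.120.
Lower quotas: Farrow 12, Eskel 9, Arden 6, Brisco 7, Dorne 4, Galen 14, Harke 11, Carrow 3 (sum 66, leaving 3 seats).
Remainders in descending order: Eskel 0.763, Harke 0.684, Dorne 0.610, Arden 0.362, Brisco 0.327, Carrow 0.120, Farrow 0.106, Galen 0.027.
Largest remainders: Eskel, Harke, Dorne receive the extra seats.
Farrow receives 12.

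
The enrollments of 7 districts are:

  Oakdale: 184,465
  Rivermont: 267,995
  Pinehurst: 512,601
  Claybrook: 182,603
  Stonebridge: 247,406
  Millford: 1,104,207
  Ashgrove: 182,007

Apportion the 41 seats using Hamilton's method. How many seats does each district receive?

Standard divisor: 2681284 ÷ 41 ≈ 65397.171.
Standard quotas: Oakdale 2.8207, Rivermont 4.0980, Pinehurst 7.8383, Claybrook 2.7922, Stonebridge 3.7831, Millford 16.8846, Ashgrove 2.7831.
Lower quotas: Oakdale 2, Rivermont 4, Pinehurst 7, Claybrook 2, Stonebridge 3, Millford 16, Ashgrove 2 (sum 36, leaving 5 seats).
Remainders in descending order: Millford 0.8846, Pinehurst 0.8383, Oakdale 0.8207, Claybrook 0.7922, Stonebridge 0.7831, Ashgrove 0.7831, Rivermont 0.0980.
Largest remainders: Millford, Pinehurst, Oakdale, Claybrook, Stonebridge receive the extra seats.

Oakdale 3; Rivermont 4; Pinehurst 8; Claybrook 3; Stonebridge 4; Millford 17; Ashgrove 2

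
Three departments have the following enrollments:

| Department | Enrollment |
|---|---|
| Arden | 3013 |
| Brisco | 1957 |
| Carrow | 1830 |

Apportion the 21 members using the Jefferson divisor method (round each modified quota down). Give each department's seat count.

Arden 9; Brisco 6; Carrow 6

Standard divisor 6800/21 ≈ 323.81; standard quotas: Arden 9.305, Brisco 6.044, Carrow 5.651.
Rounding down gives 9, 6, 5 = 20 seats, so the divisor must be adjusted.
With modified divisor 303: modified quotas Arden 9.944, Brisco 6.459, Carrow 6.040.
Rounding down: Arden 9, Brisco 6, Carrow 6 (total 21).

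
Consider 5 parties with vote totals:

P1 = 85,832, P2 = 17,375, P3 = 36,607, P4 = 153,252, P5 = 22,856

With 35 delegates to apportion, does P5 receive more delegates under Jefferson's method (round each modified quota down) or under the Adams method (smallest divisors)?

Adams

Jefferson: P1 10, P2 2, P3 4, P4 17, P5 2.
Adams: P1 9, P2 2, P3 4, P4 17, P5 3.
P5 gets 2 under Jefferson and 3 under Adams.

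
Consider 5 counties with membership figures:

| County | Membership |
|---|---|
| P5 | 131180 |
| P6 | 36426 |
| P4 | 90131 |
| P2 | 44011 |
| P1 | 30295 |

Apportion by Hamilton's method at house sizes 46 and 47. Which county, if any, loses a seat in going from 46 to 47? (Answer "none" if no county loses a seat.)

At 46 seats: P5 18, P6 5, P4 13, P2 6, P1 4.
At 47 seats: P5 19, P6 5, P4 13, P2 6, P1 4.
No county's allocation decreased.

none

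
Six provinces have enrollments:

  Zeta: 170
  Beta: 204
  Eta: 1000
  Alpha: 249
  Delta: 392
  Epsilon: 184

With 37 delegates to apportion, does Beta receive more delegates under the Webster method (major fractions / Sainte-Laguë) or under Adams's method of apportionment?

Webster: Zeta 3, Beta 3, Eta 17, Alpha 4, Delta 7, Epsilon 3.
Adams: Zeta 3, Beta 4, Eta 16, Alpha 4, Delta 7, Epsilon 3.
Beta gets 3 under Webster and 4 under Adams.

Adams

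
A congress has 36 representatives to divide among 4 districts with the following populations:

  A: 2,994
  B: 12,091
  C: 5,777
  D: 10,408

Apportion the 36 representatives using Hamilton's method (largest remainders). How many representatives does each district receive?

A=3, B=14, C=7, D=12

Total 31270; standard divisor 31270/36 ≈ 868.611.
Standard quotas: A 3.4469, B 13.9199, C 6.6508, D 11.9823.
Lower quotas: A 3, B 13, C 6, D 11 (sum 33, leaving 3 seats).
Remainders in descending order: D 0.9823, B 0.9199, C 0.6508, A 0.4469.
The surplus seats go to D, B, C.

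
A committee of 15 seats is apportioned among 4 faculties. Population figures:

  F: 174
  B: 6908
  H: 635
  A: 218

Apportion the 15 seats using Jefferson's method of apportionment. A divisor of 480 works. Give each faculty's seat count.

With modified divisor 480: modified quotas F 0.362, B 14.392, H 1.323, A 0.454.
Rounding down: F 0, B 14, H 1, A 0 (total 15).

F 0; B 14; H 1; A 0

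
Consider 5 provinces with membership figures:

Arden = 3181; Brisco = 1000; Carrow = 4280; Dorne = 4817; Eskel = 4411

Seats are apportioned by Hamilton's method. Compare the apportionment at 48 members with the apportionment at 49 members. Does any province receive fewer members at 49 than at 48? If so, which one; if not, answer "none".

none

At 48 seats: Arden 9, Brisco 3, Carrow 11, Dorne 13, Eskel 12.
At 49 seats: Arden 9, Brisco 3, Carrow 12, Dorne 13, Eskel 12.
No province's allocation decreased.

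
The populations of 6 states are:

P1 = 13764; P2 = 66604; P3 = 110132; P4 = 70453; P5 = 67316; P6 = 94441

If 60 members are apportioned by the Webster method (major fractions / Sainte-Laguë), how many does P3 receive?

16

Standard divisor 422710/60 ≈ 7045.167; standard quotas: P1 1.954, P2 9.454, P3 15.632, P4 10.000, P5 9.555, P6 13.405.
Rounding to the nearest integer gives P1 2, P2 9, P3 16, P4 10, P5 10, P6 13 — total 60, matching the house size, so no adjustment is needed.
P3 receives 16.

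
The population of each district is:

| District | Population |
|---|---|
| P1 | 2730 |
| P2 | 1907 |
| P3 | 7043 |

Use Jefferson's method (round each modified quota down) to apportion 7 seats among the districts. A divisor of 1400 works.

P1 1; P2 1; P3 5

With modified divisor 1400: modified quotas P1 1.950, P2 1.362, P3 5.031.
Rounding down: P1 1, P2 1, P3 5 (total 7).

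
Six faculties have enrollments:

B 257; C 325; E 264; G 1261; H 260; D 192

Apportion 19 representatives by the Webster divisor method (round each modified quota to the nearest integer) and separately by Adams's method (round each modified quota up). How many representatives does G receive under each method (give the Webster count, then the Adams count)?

Webster: B 2, C 2, E 2, G 10, H 2, D 1.
Adams: B 2, C 3, E 2, G 8, H 2, D 2.
G gets 10 under Webster and 8 under Adams.

10 and 8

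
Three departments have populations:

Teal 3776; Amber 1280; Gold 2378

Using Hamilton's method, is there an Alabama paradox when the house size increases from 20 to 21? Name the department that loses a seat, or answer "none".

At 20 seats: Teal 10, Amber 4, Gold 6.
At 21 seats: Teal 11, Amber 3, Gold 7.
Amber drops from 4 to 3.

Amber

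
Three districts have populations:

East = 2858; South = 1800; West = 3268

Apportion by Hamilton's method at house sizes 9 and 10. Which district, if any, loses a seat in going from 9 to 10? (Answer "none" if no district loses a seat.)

none

At 9 seats: East 3, South 2, West 4.
At 10 seats: East 4, South 2, West 4.
No district's allocation decreased.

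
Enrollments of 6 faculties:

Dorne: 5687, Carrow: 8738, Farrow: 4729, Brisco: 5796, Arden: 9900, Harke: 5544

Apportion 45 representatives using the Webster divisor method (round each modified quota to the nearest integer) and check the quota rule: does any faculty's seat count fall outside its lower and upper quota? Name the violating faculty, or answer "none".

Standard quotas: Dorne 6.335, Carrow 9.734, Farrow 5.268, Brisco 6.457, Arden 11.029, Harke 6.176.
Webster allocation: Dorne 6, Carrow 10, Farrow 5, Brisco 7, Arden 11, Harke 6.
Every allocation lies between the lower and upper quota.

none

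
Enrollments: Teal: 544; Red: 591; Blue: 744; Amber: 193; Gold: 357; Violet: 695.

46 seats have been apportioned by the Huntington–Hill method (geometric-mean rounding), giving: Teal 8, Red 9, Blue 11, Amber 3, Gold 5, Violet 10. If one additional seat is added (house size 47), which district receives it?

Violet

Priority for the next seat is population ÷ (√(s·(s+1))).
Priorities: Teal 64.111, Red 62.297, Blue 64.757, Amber 55.714, Gold 65.179, Violet 66.266.
Highest priority: Violet.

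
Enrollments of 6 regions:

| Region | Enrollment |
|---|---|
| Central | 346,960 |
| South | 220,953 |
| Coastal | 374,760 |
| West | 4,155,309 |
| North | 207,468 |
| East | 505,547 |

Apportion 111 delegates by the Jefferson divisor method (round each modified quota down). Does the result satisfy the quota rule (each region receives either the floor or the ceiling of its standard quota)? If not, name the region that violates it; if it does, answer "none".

West

Standard quotas: Central 6.628, South 4.221, Coastal 7.159, West 79.374, North 3.963, East 9.657.
Jefferson allocation: Central 6, South 4, Coastal 7, West 81, North 4, East 9.
West has quota 79.374 (lower 79, upper 80) but receives 81 — outside the quota interval.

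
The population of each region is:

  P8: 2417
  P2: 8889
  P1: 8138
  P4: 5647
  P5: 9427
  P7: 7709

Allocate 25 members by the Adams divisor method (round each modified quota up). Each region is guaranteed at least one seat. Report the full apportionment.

P8: 2, P2: 5, P1: 5, P4: 3, P5: 5, P7: 5

Standard divisor 42227/25 ≈ 1689.08; standard quotas: P8 1.431, P2 5.263, P1 4.818, P4 3.343, P5 5.581, P7 4.564.
Rounding up gives 2, 6, 5, 4, 6, 5 = 28 seats, so the divisor must be adjusted.
With modified divisor 1900: modified quotas P8 1.272, P2 4.678, P1 4.283, P4 2.972, P5 4.962, P7 4.057.
Rounding up: P8 2, P2 5, P1 5, P4 3, P5 5, P7 5 (total 25).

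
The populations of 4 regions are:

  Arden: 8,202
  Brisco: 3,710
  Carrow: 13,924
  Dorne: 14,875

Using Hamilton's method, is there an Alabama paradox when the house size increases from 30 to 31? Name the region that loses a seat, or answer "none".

At 30 seats: Arden 6, Brisco 3, Carrow 10, Dorne 11.
At 31 seats: Arden 6, Brisco 3, Carrow 11, Dorne 11.
No region's allocation decreased.

none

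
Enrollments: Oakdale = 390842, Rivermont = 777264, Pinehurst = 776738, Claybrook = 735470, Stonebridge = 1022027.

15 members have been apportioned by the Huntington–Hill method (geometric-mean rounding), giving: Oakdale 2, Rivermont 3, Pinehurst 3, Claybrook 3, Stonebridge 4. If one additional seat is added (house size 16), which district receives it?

Priority for the next seat is population ÷ (√(s·(s+1))).
Priorities: Oakdale 159560.578, Rivermont 224376.790, Pinehurst 224224.947, Claybrook 212311.901, Stonebridge 228532.185.
Highest priority: Stonebridge.

Stonebridge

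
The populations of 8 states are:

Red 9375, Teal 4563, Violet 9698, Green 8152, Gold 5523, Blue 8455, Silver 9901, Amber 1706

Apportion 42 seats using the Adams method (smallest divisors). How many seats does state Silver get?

7

Standard divisor 57373/42 ≈ 1366.024; standard quotas: Red 6.863, Teal 3.340, Violet 7.099, Green 5.968, Gold 4.043, Blue 6.189, Silver 7.248, Amber 1.249.
Rounding up gives 7, 4, 8, 6, 5, 7, 8, 2 = 47 seats, so the divisor must be adjusted.
With modified divisor 1540: modified quotas Red 6.088, Teal 2.963, Violet 6.297, Green 5.294, Gold 3.586, Blue 5.490, Silver 6.429, Amber 1.108.
Rounding up: Red 7, Teal 3, Violet 7, Green 6, Gold 4, Blue 6, Silver 7, Amber 2 (total 42).
Silver receives 7.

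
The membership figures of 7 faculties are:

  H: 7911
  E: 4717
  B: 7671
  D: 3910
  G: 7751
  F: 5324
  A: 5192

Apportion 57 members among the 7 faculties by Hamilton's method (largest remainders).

H: 11; E: 6; B: 10; D: 5; G: 11; F: 7; A: 7

Total 42476; standard divisor 42476/57 ≈ 745.193.
Standard quotas: H 10.6160, E 6.3299, B 10.2940, D 5.2470, G 10.4013, F 7.1445, A 6.9673.
Lower quotas: H 10, E 6, B 10, D 5, G 10, F 7, A 6 (sum 54, leaving 3 seats).
Remainders in descending order: A 0.9673, H 0.6160, G 0.4013, E 0.3299, B 0.2940, D 0.2470, F 0.1445.
The surplus seats go to A, H, G.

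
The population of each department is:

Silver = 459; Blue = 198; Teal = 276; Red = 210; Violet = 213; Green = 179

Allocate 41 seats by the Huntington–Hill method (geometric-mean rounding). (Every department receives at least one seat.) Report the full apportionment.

Silver=12, Blue=5, Teal=7, Red=6, Violet=6, Green=5

With divisor 38: modified quotas Silver 12.079, Blue 5.211, Teal 7.263, Red 5.526, Violet 5.605, Green 4.711.
Geometric-mean thresholds: Silver √(12·13)=12.490, Blue √(5·6)=5.477, Teal √(7·8)=7.483, Red √(5·6)=5.477, Violet √(5·6)=5.477, Green √(4·5)=4.472.
Each quota rounded against its threshold gives Silver 12, Blue 5, Teal 7, Red 6, Violet 6, Green 5 (total 41).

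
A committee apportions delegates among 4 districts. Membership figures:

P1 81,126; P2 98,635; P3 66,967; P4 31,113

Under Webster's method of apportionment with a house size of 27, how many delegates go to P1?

8

Standard divisor 277841/27 ≈ 10290.407; standard quotas: P1 7.884, P2 9.585, P3 6.508, P4 3.023.
Rounding to the nearest integer gives 8, 10, 7, 3 = 28 seats, so the divisor must be adjusted.
With modified divisor 10340: modified quotas P1 7.846, P2 9.539, P3 6.476, P4 3.009.
Rounding to the nearest integer: P1 8, P2 10, P3 6, P4 3 (total 27).
P1 receives 8.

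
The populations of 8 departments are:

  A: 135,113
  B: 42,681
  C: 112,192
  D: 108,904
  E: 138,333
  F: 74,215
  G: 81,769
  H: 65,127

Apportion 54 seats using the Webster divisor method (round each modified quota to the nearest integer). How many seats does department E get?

10

Standard divisor 758334/54 ≈ 14043.222; standard quotas: A 9.621, B 3.039, C 7.989, D 7.755, E 9.851, F 5.285, G 5.823, H 4.638.
Rounding to the nearest integer gives 10, 3, 8, 8, 10, 5, 6, 5 = 55 seats, so the divisor must be adjusted.
With modified divisor 14300: modified quotas A 9.448, B 2.985, C 7.846, D 7.616, E 9.674, F 5.190, G 5.718, H 4.554.
Rounding to the nearest integer: A 9, B 3, C 8, D 8, E 10, F 5, G 6, H 5 (total 54).
E receives 10.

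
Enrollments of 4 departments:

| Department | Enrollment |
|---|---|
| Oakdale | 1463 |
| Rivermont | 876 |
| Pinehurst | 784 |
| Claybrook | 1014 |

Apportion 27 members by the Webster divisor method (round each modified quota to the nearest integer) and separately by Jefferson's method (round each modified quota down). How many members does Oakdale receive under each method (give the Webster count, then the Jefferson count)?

9 and 10

Webster: Oakdale 9, Rivermont 6, Pinehurst 5, Claybrook 7.
Jefferson: Oakdale 10, Rivermont 6, Pinehurst 5, Claybrook 6.
Oakdale gets 9 under Webster and 10 under Jefferson.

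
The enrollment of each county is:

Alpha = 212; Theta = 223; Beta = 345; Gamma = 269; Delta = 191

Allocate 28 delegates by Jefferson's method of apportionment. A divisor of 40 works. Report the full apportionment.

With modified divisor 40: modified quotas Alpha 5.300, Theta 5.575, Beta 8.625, Gamma 6.725, Delta 4.775.
Rounding down: Alpha 5, Theta 5, Beta 8, Gamma 6, Delta 4 (total 28).

Alpha 5, Theta 5, Beta 8, Gamma 6, Delta 4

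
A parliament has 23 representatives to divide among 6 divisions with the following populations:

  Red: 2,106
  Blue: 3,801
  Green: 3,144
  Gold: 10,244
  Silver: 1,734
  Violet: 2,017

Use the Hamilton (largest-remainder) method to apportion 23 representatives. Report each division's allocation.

Total 23046; standard divisor 23046/23 = 1002.
Standard quotas: Red 2.1018, Blue 3.7934, Green 3.1377, Gold 10.2236, Silver 1.7305, Violet 2.0130.
Lower quotas: Red 2, Blue 3, Green 3, Gold 10, Silver 1, Violet 2 (sum 21, leaving 2 seats).
Remainders in descending order: Blue 0.7934, Silver 0.7305, Gold 0.2236, Green 0.1377, Red 0.1018, Violet 0.0130.
Largest remainders: Blue, Silver receive the extra seats.

Red 2, Blue 4, Green 3, Gold 10, Silver 2, Violet 2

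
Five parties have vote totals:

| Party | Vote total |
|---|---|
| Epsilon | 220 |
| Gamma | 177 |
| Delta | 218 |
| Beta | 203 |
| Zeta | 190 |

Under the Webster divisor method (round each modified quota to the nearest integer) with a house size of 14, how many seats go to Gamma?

Standard divisor 1008/14 ≈ 72; standard quotas: Epsilon 3.056, Gamma 2.458, Delta 3.028, Beta 2.819, Zeta 2.639.
Rounding to the nearest integer gives Epsilon 3, Gamma 2, Delta 3, Beta 3, Zeta 3 — total 14, matching the house size, so no adjustment is needed.
Gamma receives 2.

2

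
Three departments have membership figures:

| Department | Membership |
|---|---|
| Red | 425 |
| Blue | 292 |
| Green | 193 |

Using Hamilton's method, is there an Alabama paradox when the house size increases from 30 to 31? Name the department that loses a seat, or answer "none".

none

At 30 seats: Red 14, Blue 10, Green 6.
At 31 seats: Red 14, Blue 10, Green 7.
No department's allocation decreased.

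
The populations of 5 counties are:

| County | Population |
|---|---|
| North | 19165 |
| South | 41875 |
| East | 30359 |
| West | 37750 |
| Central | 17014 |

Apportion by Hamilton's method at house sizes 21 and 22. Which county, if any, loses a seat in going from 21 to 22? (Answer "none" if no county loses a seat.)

At 21 seats: North 3, South 6, East 4, West 5, Central 3.
At 22 seats: North 3, South 6, East 5, West 6, Central 2.
Central drops from 3 to 2.

Central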